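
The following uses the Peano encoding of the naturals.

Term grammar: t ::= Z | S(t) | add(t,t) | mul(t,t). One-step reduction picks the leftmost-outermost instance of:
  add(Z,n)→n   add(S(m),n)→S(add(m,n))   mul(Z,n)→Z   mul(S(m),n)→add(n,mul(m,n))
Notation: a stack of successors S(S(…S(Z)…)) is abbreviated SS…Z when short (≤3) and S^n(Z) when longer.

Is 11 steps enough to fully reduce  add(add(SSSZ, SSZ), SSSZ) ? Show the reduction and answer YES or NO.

Answer: YES — reaches normal form S^8(Z) in 10 ≤ 11 steps

Reduction:
  start: add(add(SSSZ, SSZ), SSSZ)
  →1  add(S(add(SSZ, SSZ)), SSSZ)
  →2  S(add(add(SSZ, SSZ), SSSZ))
  →3  S(add(S(add(SZ, SSZ)), SSSZ))
  →4  S(S(add(add(SZ, SSZ), SSSZ)))
  →5  S(S(add(S(add(Z, SSZ)), SSSZ)))
  →6  S(S(S(add(add(Z, SSZ), SSSZ))))
  →7  S(S(S(add(SSZ, SSSZ))))
  →8  S(S(S(S(add(SZ, SSSZ)))))
  →9  S(S(S(S(S(add(Z, SSSZ))))))
  →10  S^8(Z)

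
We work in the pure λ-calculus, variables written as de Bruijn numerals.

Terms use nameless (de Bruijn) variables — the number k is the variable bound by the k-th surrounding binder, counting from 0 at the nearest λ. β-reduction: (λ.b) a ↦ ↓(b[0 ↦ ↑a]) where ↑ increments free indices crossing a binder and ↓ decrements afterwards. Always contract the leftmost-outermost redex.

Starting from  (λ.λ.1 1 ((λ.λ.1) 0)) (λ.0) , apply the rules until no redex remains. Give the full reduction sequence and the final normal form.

Answer: normal form = λ.λ.1  (in 4 steps)

Reduction:
  start: (λ.λ.1 1 ((λ.λ.1) 0)) (λ.0)
  step 1: λ.(λ.0) (λ.0) ((λ.λ.1) 0)
  step 2: λ.(λ.0) ((λ.λ.1) 0)
  step 3: λ.(λ.λ.1) 0
  step 4: λ.λ.1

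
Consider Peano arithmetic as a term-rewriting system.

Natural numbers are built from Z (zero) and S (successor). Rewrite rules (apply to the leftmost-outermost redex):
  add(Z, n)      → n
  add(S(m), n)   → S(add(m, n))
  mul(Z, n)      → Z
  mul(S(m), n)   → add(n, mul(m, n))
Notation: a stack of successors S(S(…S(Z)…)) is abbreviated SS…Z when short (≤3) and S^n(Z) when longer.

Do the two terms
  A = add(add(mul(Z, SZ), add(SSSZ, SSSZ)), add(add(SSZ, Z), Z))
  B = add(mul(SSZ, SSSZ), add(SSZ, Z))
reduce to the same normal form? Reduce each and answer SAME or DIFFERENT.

Term A:
  start: add(add(mul(Z, SZ), add(SSSZ, SSSZ)), add(add(SSZ, Z), Z))
  [1] add(add(Z, add(SSSZ, SSSZ)), add(add(SSZ, Z), Z))
  [2] add(add(SSSZ, SSSZ), add(add(SSZ, Z), Z))
  [3] add(S(add(SSZ, SSSZ)), add(add(SSZ, Z), Z))
  [4] S(add(add(SSZ, SSSZ), add(add(SSZ, Z), Z)))
  [5] S(add(S(add(SZ, SSSZ)), add(add(SSZ, Z), Z)))
  [6] S(S(add(add(SZ, SSSZ), add(add(SSZ, Z), Z))))
  [7] S(S(add(S(add(Z, SSSZ)), add(add(SSZ, Z), Z))))
  [8] S(S(S(add(add(Z, SSSZ), add(add(SSZ, Z), Z)))))
  [9] S(S(S(add(SSSZ, add(add(SSZ, Z), Z)))))
  [10] S(S(S(S(add(SSZ, add(add(SSZ, Z), Z))))))
  [11] S(S(S(S(S(add(SZ, add(add(SSZ, Z), Z)))))))
  [12] S(S(S(S(S(S(add(Z, add(add(SSZ, Z), Z))))))))
  [13] S(S(S(S(S(S(add(add(SSZ, Z), Z)))))))
  [14] S(S(S(S(S(S(add(S(add(SZ, Z)), Z)))))))
  [15] S(S(S(S(S(S(S(add(add(SZ, Z), Z))))))))
  [16] S(S(S(S(S(S(S(add(S(add(Z, Z)), Z))))))))
  [17] S(S(S(S(S(S(S(S(add(add(Z, Z), Z)))))))))
  [18] S(S(S(S(S(S(S(S(add(Z, Z)))))))))
  [19] S^8(Z)

Term B:
  start: add(mul(SSZ, SSSZ), add(SSZ, Z))
  [1] add(add(SSSZ, mul(SZ, SSSZ)), add(SSZ, Z))
  [2] add(S(add(SSZ, mul(SZ, SSSZ))), add(SSZ, Z))
  [3] S(add(add(SSZ, mul(SZ, SSSZ)), add(SSZ, Z)))
  [4] S(add(S(add(SZ, mul(SZ, SSSZ))), add(SSZ, Z)))
  [5] S(S(add(add(SZ, mul(SZ, SSSZ)), add(SSZ, Z))))
  [6] S(S(add(S(add(Z, mul(SZ, SSSZ))), add(SSZ, Z))))
  [7] S(S(S(add(add(Z, mul(SZ, SSSZ)), add(SSZ, Z)))))
  [8] S(S(S(add(mul(SZ, SSSZ), add(SSZ, Z)))))
  [9] S(S(S(add(add(SSSZ, mul(Z, SSSZ)), add(SSZ, Z)))))
  [10] S(S(S(add(S(add(SSZ, mul(Z, SSSZ))), add(SSZ, Z)))))
  [11] S(S(S(S(add(add(SSZ, mul(Z, SSSZ)), add(SSZ, Z))))))
  [12] S(S(S(S(add(S(add(SZ, mul(Z, SSSZ))), add(SSZ, Z))))))
  [13] S(S(S(S(S(add(add(SZ, mul(Z, SSSZ)), add(SSZ, Z)))))))
  [14] S(S(S(S(S(add(S(add(Z, mul(Z, SSSZ))), add(SSZ, Z)))))))
  [15] S(S(S(S(S(S(add(add(Z, mul(Z, SSSZ)), add(SSZ, Z))))))))
  [16] S(S(S(S(S(S(add(mul(Z, SSSZ), add(SSZ, Z))))))))
  [17] S(S(S(S(S(S(add(Z, add(SSZ, Z))))))))
  [18] S(S(S(S(S(S(add(SSZ, Z)))))))
  [19] S(S(S(S(S(S(S(add(SZ, Z))))))))
  [20] S(S(S(S(S(S(S(S(add(Z, Z)))))))))
  [21] S^8(Z)

Answer: SAME — A ⇓ S^8(Z), B ⇓ S^8(Z)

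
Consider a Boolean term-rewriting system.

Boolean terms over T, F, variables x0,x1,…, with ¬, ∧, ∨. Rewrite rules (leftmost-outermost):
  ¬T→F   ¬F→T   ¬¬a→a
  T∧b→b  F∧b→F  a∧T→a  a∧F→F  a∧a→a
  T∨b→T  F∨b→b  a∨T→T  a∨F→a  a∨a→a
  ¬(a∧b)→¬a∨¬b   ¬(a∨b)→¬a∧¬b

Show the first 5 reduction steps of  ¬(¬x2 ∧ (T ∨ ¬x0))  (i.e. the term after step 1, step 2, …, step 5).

  start: ¬(¬x2 ∧ (T ∨ ¬x0))
  [1] ¬¬x2 ∨ ¬(T ∨ ¬x0)
  [2] x2 ∨ ¬(T ∨ ¬x0)
  [3] x2 ∨ (¬T ∧ ¬¬x0)
  [4] x2 ∨ (F ∧ ¬¬x0)
  [5] x2 ∨ F

Answer: after 5 steps: x2 ∨ F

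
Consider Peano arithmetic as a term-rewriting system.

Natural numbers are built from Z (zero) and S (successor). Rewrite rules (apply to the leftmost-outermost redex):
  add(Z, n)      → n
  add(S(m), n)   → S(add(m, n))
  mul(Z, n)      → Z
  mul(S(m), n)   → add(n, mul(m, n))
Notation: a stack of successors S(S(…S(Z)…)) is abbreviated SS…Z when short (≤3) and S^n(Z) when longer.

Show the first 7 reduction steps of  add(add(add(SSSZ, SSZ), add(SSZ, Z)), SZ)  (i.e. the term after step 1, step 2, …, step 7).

Answer: after 7 steps: S(S(add(add(S(add(Z, SSZ)), add(SSZ, Z)), SZ)))

Working:
  start: add(add(add(SSSZ, SSZ), add(SSZ, Z)), SZ)
  [1] add(add(S(add(SSZ, SSZ)), add(SSZ, Z)), SZ)
  [2] add(S(add(add(SSZ, SSZ), add(SSZ, Z))), SZ)
  [3] S(add(add(add(SSZ, SSZ), add(SSZ, Z)), SZ))
  [4] S(add(add(S(add(SZ, SSZ)), add(SSZ, Z)), SZ))
  [5] S(add(S(add(add(SZ, SSZ), add(SSZ, Z))), SZ))
  [6] S(S(add(add(add(SZ, SSZ), add(SSZ, Z)), SZ)))
  [7] S(S(add(add(S(add(Z, SSZ)), add(SSZ, Z)), SZ)))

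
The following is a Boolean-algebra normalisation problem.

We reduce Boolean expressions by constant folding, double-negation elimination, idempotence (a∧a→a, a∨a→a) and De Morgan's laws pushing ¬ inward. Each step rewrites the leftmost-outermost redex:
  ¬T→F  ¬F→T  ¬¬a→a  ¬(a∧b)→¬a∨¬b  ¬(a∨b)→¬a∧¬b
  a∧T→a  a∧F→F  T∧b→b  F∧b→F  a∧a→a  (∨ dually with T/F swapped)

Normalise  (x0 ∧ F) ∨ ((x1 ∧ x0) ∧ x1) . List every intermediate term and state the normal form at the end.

Answer: normal form = (x1 ∧ x0) ∧ x1  (in 2 steps)

Reduction:
  start: (x0 ∧ F) ∨ ((x1 ∧ x0) ∧ x1)
  [1] F ∨ ((x1 ∧ x0) ∧ x1)
  [2] (x1 ∧ x0) ∧ x1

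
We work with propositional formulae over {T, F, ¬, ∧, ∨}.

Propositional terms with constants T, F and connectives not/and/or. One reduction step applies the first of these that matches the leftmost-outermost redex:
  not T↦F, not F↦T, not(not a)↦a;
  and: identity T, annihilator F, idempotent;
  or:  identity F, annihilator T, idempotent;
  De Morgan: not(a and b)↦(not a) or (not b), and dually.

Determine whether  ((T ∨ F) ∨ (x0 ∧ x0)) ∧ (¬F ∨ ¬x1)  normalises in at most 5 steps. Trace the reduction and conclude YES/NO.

  start: ((T ∨ F) ∨ (x0 ∧ x0)) ∧ (¬F ∨ ¬x1)
  →1  (T ∨ (x0 ∧ x0)) ∧ (¬F ∨ ¬x1)
  →2  T ∧ (¬F ∨ ¬x1)
  →3  ¬F ∨ ¬x1
  →4  T ∨ ¬x1
  →5  T

Answer: YES — reaches normal form T in 5 ≤ 5 steps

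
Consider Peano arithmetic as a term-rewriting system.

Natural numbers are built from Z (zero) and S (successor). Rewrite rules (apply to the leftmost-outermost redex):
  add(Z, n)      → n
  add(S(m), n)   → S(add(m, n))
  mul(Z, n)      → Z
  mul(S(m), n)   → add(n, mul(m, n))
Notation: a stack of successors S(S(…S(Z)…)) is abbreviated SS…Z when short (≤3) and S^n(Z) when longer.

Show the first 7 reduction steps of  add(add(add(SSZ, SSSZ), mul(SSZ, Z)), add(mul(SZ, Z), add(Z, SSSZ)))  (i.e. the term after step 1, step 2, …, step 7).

  start: add(add(add(SSZ, SSSZ), mul(SSZ, Z)), add(mul(SZ, Z), add(Z, SSSZ)))
  →1  add(add(S(add(SZ, SSSZ)), mul(SSZ, Z)), add(mul(SZ, Z), add(Z, SSSZ)))
  →2  add(S(add(add(SZ, SSSZ), mul(SSZ, Z))), add(mul(SZ, Z), add(Z, SSSZ)))
  →3  S(add(add(add(SZ, SSSZ), mul(SSZ, Z)), add(mul(SZ, Z), add(Z, SSSZ))))
  →4  S(add(add(S(add(Z, SSSZ)), mul(SSZ, Z)), add(mul(SZ, Z), add(Z, SSSZ))))
  →5  S(add(S(add(add(Z, SSSZ), mul(SSZ, Z))), add(mul(SZ, Z), add(Z, SSSZ))))
  →6  S(S(add(add(add(Z, SSSZ), mul(SSZ, Z)), add(mul(SZ, Z), add(Z, SSSZ)))))
  →7  S(S(add(add(SSSZ, mul(SSZ, Z)), add(mul(SZ, Z), add(Z, SSSZ)))))

Answer: after 7 steps: S(S(add(add(SSSZ, mul(SSZ, Z)), add(mul(SZ, Z), add(Z, SSSZ)))))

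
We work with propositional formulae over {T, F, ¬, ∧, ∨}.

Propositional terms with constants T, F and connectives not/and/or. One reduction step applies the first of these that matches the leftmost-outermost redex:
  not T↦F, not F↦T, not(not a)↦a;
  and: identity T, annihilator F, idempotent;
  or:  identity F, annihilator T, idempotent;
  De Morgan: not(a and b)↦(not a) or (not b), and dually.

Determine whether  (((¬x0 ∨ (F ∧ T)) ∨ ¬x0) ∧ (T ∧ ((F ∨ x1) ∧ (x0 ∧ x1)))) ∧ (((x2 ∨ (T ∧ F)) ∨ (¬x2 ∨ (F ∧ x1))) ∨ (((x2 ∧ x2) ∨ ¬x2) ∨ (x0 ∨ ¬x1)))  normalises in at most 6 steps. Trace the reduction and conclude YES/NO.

  start: (((¬x0 ∨ (F ∧ T)) ∨ ¬x0) ∧ (T ∧ ((F ∨ x1) ∧ (x0 ∧ x1)))) ∧ (((x2 ∨ (T ∧ F)) ∨ (¬x2 ∨ (F ∧ x1))) ∨ (((x2 ∧ x2) ∨ ¬x2) ∨ (x0 ∨ ¬x1)))
  step 1: (((¬x0 ∨ F) ∨ ¬x0) ∧ (T ∧ ((F ∨ x1) ∧ (x0 ∧ x1)))) ∧ (((x2 ∨ (T ∧ F)) ∨ (¬x2 ∨ (F ∧ x1))) ∨ (((x2 ∧ x2) ∨ ¬x2) ∨ (x0 ∨ ¬x1)))
  step 2: ((¬x0 ∨ ¬x0) ∧ (T ∧ ((F ∨ x1) ∧ (x0 ∧ x1)))) ∧ (((x2 ∨ (T ∧ F)) ∨ (¬x2 ∨ (F ∧ x1))) ∨ (((x2 ∧ x2) ∨ ¬x2) ∨ (x0 ∨ ¬x1)))
  step 3: (¬x0 ∧ (T ∧ ((F ∨ x1) ∧ (x0 ∧ x1)))) ∧ (((x2 ∨ (T ∧ F)) ∨ (¬x2 ∨ (F ∧ x1))) ∨ (((x2 ∧ x2) ∨ ¬x2) ∨ (x0 ∨ ¬x1)))
  step 4: (¬x0 ∧ ((F ∨ x1) ∧ (x0 ∧ x1))) ∧ (((x2 ∨ (T ∧ F)) ∨ (¬x2 ∨ (F ∧ x1))) ∨ (((x2 ∧ x2) ∨ ¬x2) ∨ (x0 ∨ ¬x1)))
  step 5: (¬x0 ∧ (x1 ∧ (x0 ∧ x1))) ∧ (((x2 ∨ (T ∧ F)) ∨ (¬x2 ∨ (F ∧ x1))) ∨ (((x2 ∧ x2) ∨ ¬x2) ∨ (x0 ∨ ¬x1)))
  step 6: (¬x0 ∧ (x1 ∧ (x0 ∧ x1))) ∧ (((x2 ∨ F) ∨ (¬x2 ∨ (F ∧ x1))) ∨ (((x2 ∧ x2) ∨ ¬x2) ∨ (x0 ∨ ¬x1)))

Answer: NO — after 6 steps the term is (¬x0 ∧ (x1 ∧ (x0 ∧ x1))) ∧ (((x2 ∨ F) ∨ (¬x2 ∨ (F ∧ x1))) ∨ (((x2 ∧ x2) ∨ ¬x2) ∨ (x0 ∨ ¬x1))), not yet normal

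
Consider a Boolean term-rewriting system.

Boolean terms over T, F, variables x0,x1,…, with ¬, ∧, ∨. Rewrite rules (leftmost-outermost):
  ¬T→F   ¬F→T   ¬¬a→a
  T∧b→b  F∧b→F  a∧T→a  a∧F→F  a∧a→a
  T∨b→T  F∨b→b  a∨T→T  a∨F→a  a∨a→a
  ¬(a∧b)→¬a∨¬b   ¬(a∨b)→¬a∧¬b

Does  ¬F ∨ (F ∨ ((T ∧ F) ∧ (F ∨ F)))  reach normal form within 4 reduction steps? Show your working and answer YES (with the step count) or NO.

  start: ¬F ∨ (F ∨ ((T ∧ F) ∧ (F ∨ F)))
  →1  T ∨ (F ∨ ((T ∧ F) ∧ (F ∨ F)))
  →2  T

Answer: YES — reaches normal form T in 2 ≤ 4 steps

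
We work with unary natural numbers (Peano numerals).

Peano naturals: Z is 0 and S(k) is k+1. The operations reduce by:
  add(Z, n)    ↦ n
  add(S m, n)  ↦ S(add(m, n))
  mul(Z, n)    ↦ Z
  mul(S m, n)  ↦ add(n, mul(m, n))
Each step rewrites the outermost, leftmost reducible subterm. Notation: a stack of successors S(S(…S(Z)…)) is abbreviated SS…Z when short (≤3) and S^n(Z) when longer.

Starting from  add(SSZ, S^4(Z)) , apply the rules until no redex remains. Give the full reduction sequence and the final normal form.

  start: add(SSZ, S^4(Z))
  [1] S(add(SZ, S^4(Z)))
  [2] S(S(add(Z, S^4(Z))))
  [3] S^6(Z)

Answer: normal form = S^6(Z)  (in 3 steps)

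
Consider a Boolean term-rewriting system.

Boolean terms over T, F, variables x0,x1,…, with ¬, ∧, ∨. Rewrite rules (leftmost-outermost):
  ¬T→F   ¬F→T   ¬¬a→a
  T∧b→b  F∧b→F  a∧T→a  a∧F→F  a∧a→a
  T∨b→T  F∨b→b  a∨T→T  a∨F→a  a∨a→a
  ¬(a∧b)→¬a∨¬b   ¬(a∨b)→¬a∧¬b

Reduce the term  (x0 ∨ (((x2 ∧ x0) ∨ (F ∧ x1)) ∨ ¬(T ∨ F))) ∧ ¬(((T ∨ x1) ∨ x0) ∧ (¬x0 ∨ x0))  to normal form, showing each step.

Answer: normal form = (x0 ∨ (x2 ∧ x0)) ∧ (x0 ∧ ¬x0)  (in 15 steps)

Derivation:
  start: (x0 ∨ (((x2 ∧ x0) ∨ (F ∧ x1)) ∨ ¬(T ∨ F))) ∧ ¬(((T ∨ x1) ∨ x0) ∧ (¬x0 ∨ x0))
  [1] (x0 ∨ (((x2 ∧ x0) ∨ F) ∨ ¬(T ∨ F))) ∧ ¬(((T ∨ x1) ∨ x0) ∧ (¬x0 ∨ x0))
  [2] (x0 ∨ ((x2 ∧ x0) ∨ ¬(T ∨ F))) ∧ ¬(((T ∨ x1) ∨ x0) ∧ (¬x0 ∨ x0))
  [3] (x0 ∨ ((x2 ∧ x0) ∨ (¬T ∧ ¬F))) ∧ ¬(((T ∨ x1) ∨ x0) ∧ (¬x0 ∨ x0))
  [4] (x0 ∨ ((x2 ∧ x0) ∨ (F ∧ ¬F))) ∧ ¬(((T ∨ x1) ∨ x0) ∧ (¬x0 ∨ x0))
  [5] (x0 ∨ ((x2 ∧ x0) ∨ F)) ∧ ¬(((T ∨ x1) ∨ x0) ∧ (¬x0 ∨ x0))
  [6] (x0 ∨ (x2 ∧ x0)) ∧ ¬(((T ∨ x1) ∨ x0) ∧ (¬x0 ∨ x0))
  [7] (x0 ∨ (x2 ∧ x0)) ∧ (¬((T ∨ x1) ∨ x0) ∨ ¬(¬x0 ∨ x0))
  [8] (x0 ∨ (x2 ∧ x0)) ∧ ((¬(T ∨ x1) ∧ ¬x0) ∨ ¬(¬x0 ∨ x0))
  [9] (x0 ∨ (x2 ∧ x0)) ∧ (((¬T ∧ ¬x1) ∧ ¬x0) ∨ ¬(¬x0 ∨ x0))
  [10] (x0 ∨ (x2 ∧ x0)) ∧ (((F ∧ ¬x1) ∧ ¬x0) ∨ ¬(¬x0 ∨ x0))
  [11] (x0 ∨ (x2 ∧ x0)) ∧ ((F ∧ ¬x0) ∨ ¬(¬x0 ∨ x0))
  [12] (x0 ∨ (x2 ∧ x0)) ∧ (F ∨ ¬(¬x0 ∨ x0))
  [13] (x0 ∨ (x2 ∧ x0)) ∧ ¬(¬x0 ∨ x0)
  [14] (x0 ∨ (x2 ∧ x0)) ∧ (¬¬x0 ∧ ¬x0)
  [15] (x0 ∨ (x2 ∧ x0)) ∧ (x0 ∧ ¬x0)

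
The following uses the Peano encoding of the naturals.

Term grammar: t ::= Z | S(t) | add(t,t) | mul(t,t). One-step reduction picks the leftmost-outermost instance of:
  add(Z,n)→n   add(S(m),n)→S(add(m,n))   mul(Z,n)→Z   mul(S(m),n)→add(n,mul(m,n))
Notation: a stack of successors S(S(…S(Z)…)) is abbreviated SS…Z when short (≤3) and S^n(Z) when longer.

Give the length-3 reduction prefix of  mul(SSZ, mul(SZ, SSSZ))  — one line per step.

Answer: after 3 steps: add(S(add(SSZ, mul(Z, SSSZ))), mul(SZ, mul(SZ, SSSZ)))

Working:
  start: mul(SSZ, mul(SZ, SSSZ))
  [1] add(mul(SZ, SSSZ), mul(SZ, mul(SZ, SSSZ)))
  [2] add(add(SSSZ, mul(Z, SSSZ)), mul(SZ, mul(SZ, SSSZ)))
  [3] add(S(add(SSZ, mul(Z, SSSZ))), mul(SZ, mul(SZ, SSSZ)))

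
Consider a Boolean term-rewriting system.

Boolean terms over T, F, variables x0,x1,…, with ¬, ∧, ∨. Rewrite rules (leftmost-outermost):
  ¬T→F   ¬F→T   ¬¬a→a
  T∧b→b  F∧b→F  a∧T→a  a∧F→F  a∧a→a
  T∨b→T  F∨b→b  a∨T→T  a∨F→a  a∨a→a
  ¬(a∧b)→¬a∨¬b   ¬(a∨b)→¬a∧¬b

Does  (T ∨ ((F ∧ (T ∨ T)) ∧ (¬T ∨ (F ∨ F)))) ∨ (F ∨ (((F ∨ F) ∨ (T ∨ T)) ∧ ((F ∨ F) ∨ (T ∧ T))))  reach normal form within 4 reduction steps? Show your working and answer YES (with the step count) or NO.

  start: (T ∨ ((F ∧ (T ∨ T)) ∧ (¬T ∨ (F ∨ F)))) ∨ (F ∨ (((F ∨ F) ∨ (T ∨ T)) ∧ ((F ∨ F) ∨ (T ∧ T))))
  step 1: T ∨ (F ∨ (((F ∨ F) ∨ (T ∨ T)) ∧ ((F ∨ F) ∨ (T ∧ T))))
  step 2: T

Answer: YES — reaches normal form T in 2 ≤ 4 steps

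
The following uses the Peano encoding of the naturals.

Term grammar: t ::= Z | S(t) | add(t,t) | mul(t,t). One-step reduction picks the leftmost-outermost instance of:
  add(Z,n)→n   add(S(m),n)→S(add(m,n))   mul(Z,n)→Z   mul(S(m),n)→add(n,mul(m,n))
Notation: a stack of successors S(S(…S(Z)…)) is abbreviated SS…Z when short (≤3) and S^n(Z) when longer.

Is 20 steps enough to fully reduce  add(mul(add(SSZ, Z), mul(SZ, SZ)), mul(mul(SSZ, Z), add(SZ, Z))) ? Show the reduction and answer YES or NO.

  start: add(mul(add(SSZ, Z), mul(SZ, SZ)), mul(mul(SSZ, Z), add(SZ, Z)))
  step 1: add(mul(S(add(SZ, Z)), mul(SZ, SZ)), mul(mul(SSZ, Z), add(SZ, Z)))
  step 2: add(add(mul(SZ, SZ), mul(add(SZ, Z), mul(SZ, SZ))), mul(mul(SSZ, Z), add(SZ, Z)))
  step 3: add(add(add(SZ, mul(Z, SZ)), mul(add(SZ, Z), mul(SZ, SZ))), mul(mul(SSZ, Z), add(SZ, Z)))
  step 4: add(add(S(add(Z, mul(Z, SZ))), mul(add(SZ, Z), mul(SZ, SZ))), mul(mul(SSZ, Z), add(SZ, Z)))
  step 5: add(S(add(add(Z, mul(Z, SZ)), mul(add(SZ, Z), mul(SZ, SZ)))), mul(mul(SSZ, Z), add(SZ, Z)))
  step 6: S(add(add(add(Z, mul(Z, SZ)), mul(add(SZ, Z), mul(SZ, SZ))), mul(mul(SSZ, Z), add(SZ, Z))))
  step 7: S(add(add(mul(Z, SZ), mul(add(SZ, Z), mul(SZ, SZ))), mul(mul(SSZ, Z), add(SZ, Z))))
  step 8: S(add(add(Z, mul(add(SZ, Z), mul(SZ, SZ))), mul(mul(SSZ, Z), add(SZ, Z))))
  step 9: S(add(mul(add(SZ, Z), mul(SZ, SZ)), mul(mul(SSZ, Z), add(SZ, Z))))
  step 10: S(add(mul(S(add(Z, Z)), mul(SZ, SZ)), mul(mul(SSZ, Z), add(SZ, Z))))
  step 11: S(add(add(mul(SZ, SZ), mul(add(Z, Z), mul(SZ, SZ))), mul(mul(SSZ, Z), add(SZ, Z))))
  step 12: S(add(add(add(SZ, mul(Z, SZ)), mul(add(Z, Z), mul(SZ, SZ))), mul(mul(SSZ, Z), add(SZ, Z))))
  step 13: S(add(add(S(add(Z, mul(Z, SZ))), mul(add(Z, Z), mul(SZ, SZ))), mul(mul(SSZ, Z), add(SZ, Z))))
  step 14: S(add(S(add(add(Z, mul(Z, SZ)), mul(add(Z, Z), mul(SZ, SZ)))), mul(mul(SSZ, Z), add(SZ, Z))))
  step 15: S(S(add(add(add(Z, mul(Z, SZ)), mul(add(Z, Z), mul(SZ, SZ))), mul(mul(SSZ, Z), add(SZ, Z)))))
  step 16: S(S(add(add(mul(Z, SZ), mul(add(Z, Z), mul(SZ, SZ))), mul(mul(SSZ, Z), add(SZ, Z)))))
  step 17: S(S(add(add(Z, mul(add(Z, Z), mul(SZ, SZ))), mul(mul(SSZ, Z), add(SZ, Z)))))
  step 18: S(S(add(mul(add(Z, Z), mul(SZ, SZ)), mul(mul(SSZ, Z), add(SZ, Z)))))
  step 19: S(S(add(mul(Z, mul(SZ, SZ)), mul(mul(SSZ, Z), add(SZ, Z)))))
  step 20: S(S(add(Z, mul(mul(SSZ, Z), add(SZ, Z)))))

Answer: NO — after 20 steps the term is S(S(add(Z, mul(mul(SSZ, Z), add(SZ, Z))))), not yet normal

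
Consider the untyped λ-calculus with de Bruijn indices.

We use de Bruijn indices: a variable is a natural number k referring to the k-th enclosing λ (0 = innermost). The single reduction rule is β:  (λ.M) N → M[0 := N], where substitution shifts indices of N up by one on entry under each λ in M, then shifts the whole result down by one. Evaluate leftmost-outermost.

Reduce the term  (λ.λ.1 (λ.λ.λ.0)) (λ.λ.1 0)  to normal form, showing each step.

  start: (λ.λ.1 (λ.λ.λ.0)) (λ.λ.1 0)
  →1  λ.(λ.λ.1 0) (λ.λ.λ.0)
  →2  λ.λ.(λ.λ.λ.0) 0
  →3  λ.λ.λ.λ.0

Answer: normal form = λ.λ.λ.λ.0  (in 3 steps)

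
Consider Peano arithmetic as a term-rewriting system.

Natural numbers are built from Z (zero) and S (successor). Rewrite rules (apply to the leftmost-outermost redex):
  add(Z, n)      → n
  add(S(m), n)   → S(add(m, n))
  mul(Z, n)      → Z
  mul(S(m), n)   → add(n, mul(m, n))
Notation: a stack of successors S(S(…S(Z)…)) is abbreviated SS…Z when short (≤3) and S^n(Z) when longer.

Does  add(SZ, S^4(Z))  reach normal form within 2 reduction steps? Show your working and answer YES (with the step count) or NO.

Answer: YES — reaches normal form S^5(Z) in 2 ≤ 2 steps

Derivation:
  start: add(SZ, S^4(Z))
  [1] S(add(Z, S^4(Z)))
  [2] S^5(Z)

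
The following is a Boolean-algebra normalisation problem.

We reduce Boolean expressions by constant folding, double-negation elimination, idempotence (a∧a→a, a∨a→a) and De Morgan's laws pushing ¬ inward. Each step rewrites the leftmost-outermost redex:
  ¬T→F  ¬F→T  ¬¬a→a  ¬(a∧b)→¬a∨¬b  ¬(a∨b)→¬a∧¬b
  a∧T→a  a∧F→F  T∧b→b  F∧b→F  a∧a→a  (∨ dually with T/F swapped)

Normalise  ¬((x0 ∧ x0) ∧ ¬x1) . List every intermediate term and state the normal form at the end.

Answer: normal form = ¬x0 ∨ x1  (in 4 steps)

Derivation:
  start: ¬((x0 ∧ x0) ∧ ¬x1)
  [1] ¬(x0 ∧ x0) ∨ ¬¬x1
  [2] (¬x0 ∨ ¬x0) ∨ ¬¬x1
  [3] ¬x0 ∨ ¬¬x1
  [4] ¬x0 ∨ x1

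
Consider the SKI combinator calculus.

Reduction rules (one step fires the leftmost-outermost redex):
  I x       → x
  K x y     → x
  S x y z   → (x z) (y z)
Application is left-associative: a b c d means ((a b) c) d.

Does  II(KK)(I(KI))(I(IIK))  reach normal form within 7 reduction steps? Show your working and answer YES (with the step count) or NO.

  start: II(KK)(I(KI))(I(IIK))
  →1  I(KK)(I(KI))(I(IIK))
  →2  KK(I(KI))(I(IIK))
  →3  K(I(IIK))
  →4  K(IIK)
  →5  K(IK)
  →6  KK

Answer: YES — reaches normal form KK in 6 ≤ 7 steps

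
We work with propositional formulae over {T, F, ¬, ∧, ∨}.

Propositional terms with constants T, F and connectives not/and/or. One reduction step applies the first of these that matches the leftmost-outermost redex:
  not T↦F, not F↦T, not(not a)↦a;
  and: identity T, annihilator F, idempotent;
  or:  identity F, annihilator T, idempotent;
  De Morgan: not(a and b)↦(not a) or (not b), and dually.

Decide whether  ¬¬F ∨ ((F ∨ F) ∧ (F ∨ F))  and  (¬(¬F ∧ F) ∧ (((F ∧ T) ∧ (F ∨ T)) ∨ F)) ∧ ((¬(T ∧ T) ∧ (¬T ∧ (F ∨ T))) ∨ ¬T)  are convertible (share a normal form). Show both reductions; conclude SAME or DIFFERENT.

Answer: SAME — A ⇓ F, B ⇓ F

Working:
Term A:
  start: ¬¬F ∨ ((F ∨ F) ∧ (F ∨ F))
  [1] F ∨ ((F ∨ F) ∧ (F ∨ F))
  [2] (F ∨ F) ∧ (F ∨ F)
  [3] F ∨ F
  [4] F

Term B:
  start: (¬(¬F ∧ F) ∧ (((F ∧ T) ∧ (F ∨ T)) ∨ F)) ∧ ((¬(T ∧ T) ∧ (¬T ∧ (F ∨ T))) ∨ ¬T)
  [1] ((¬¬F ∨ ¬F) ∧ (((F ∧ T) ∧ (F ∨ T)) ∨ F)) ∧ ((¬(T ∧ T) ∧ (¬T ∧ (F ∨ T))) ∨ ¬T)
  [2] ((F ∨ ¬F) ∧ (((F ∧ T) ∧ (F ∨ T)) ∨ F)) ∧ ((¬(T ∧ T) ∧ (¬T ∧ (F ∨ T))) ∨ ¬T)
  [3] (¬F ∧ (((F ∧ T) ∧ (F ∨ T)) ∨ F)) ∧ ((¬(T ∧ T) ∧ (¬T ∧ (F ∨ T))) ∨ ¬T)
  [4] (T ∧ (((F ∧ T) ∧ (F ∨ T)) ∨ F)) ∧ ((¬(T ∧ T) ∧ (¬T ∧ (F ∨ T))) ∨ ¬T)
  [5] (((F ∧ T) ∧ (F ∨ T)) ∨ F) ∧ ((¬(T ∧ T) ∧ (¬T ∧ (F ∨ T))) ∨ ¬T)
  [6] ((F ∧ T) ∧ (F ∨ T)) ∧ ((¬(T ∧ T) ∧ (¬T ∧ (F ∨ T))) ∨ ¬T)
  [7] (F ∧ (F ∨ T)) ∧ ((¬(T ∧ T) ∧ (¬T ∧ (F ∨ T))) ∨ ¬T)
  [8] F ∧ ((¬(T ∧ T) ∧ (¬T ∧ (F ∨ T))) ∨ ¬T)
  [9] F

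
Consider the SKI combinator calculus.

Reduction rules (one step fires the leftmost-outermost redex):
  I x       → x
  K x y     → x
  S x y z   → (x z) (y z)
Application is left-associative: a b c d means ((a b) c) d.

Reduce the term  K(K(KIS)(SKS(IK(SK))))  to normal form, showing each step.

  start: K(K(KIS)(SKS(IK(SK))))
  →1  K(KIS)
  →2  KI

Answer: normal form = KI  (in 2 steps)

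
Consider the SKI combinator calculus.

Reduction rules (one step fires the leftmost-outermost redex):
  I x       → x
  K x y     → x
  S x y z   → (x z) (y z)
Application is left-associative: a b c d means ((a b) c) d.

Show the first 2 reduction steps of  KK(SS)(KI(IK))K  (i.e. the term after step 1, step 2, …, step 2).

Answer: after 2 steps: KI(IK)

Reduction:
  start: KK(SS)(KI(IK))K
  →1  K(KI(IK))K
  →2  KI(IK)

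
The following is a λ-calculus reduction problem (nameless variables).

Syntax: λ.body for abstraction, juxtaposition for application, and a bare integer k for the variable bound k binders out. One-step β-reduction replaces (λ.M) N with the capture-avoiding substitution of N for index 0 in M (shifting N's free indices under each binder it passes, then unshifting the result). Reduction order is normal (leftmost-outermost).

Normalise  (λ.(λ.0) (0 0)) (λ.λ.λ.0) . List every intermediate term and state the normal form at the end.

  start: (λ.(λ.0) (0 0)) (λ.λ.λ.0)
  →1  (λ.0) ((λ.λ.λ.0) (λ.λ.λ.0))
  →2  (λ.λ.λ.0) (λ.λ.λ.0)
  →3  λ.λ.0

Answer: normal form = λ.λ.0  (in 3 steps)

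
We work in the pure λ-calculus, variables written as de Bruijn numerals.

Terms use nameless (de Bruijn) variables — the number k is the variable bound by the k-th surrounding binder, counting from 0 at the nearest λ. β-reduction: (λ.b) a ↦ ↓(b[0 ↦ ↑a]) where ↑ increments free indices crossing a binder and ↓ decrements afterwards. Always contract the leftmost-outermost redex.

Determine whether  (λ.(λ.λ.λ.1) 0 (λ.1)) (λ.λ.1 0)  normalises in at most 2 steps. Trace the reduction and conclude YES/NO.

  start: (λ.(λ.λ.λ.1) 0 (λ.1)) (λ.λ.1 0)
  step 1: (λ.λ.λ.1) (λ.λ.1 0) (λ.λ.λ.1 0)
  step 2: (λ.λ.1) (λ.λ.λ.1 0)

Answer: NO — after 2 steps the term is (λ.λ.1) (λ.λ.λ.1 0), not yet normal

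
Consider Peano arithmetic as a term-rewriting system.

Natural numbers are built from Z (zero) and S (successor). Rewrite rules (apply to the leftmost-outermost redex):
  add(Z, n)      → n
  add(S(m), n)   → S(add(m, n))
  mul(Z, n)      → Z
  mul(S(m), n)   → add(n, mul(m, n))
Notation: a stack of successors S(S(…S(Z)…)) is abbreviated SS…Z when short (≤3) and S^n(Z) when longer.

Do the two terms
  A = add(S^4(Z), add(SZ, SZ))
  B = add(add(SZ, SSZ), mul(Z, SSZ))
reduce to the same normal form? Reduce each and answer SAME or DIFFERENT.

Answer: DIFFERENT — A ⇓ S^6(Z), B ⇓ SSSZ

Working:
Term A:
  start: add(S^4(Z), add(SZ, SZ))
  →1  S(add(SSSZ, add(SZ, SZ)))
  →2  S(S(add(SSZ, add(SZ, SZ))))
  →3  S(S(S(add(SZ, add(SZ, SZ)))))
  →4  S(S(S(S(add(Z, add(SZ, SZ))))))
  →5  S(S(S(S(add(SZ, SZ)))))
  →6  S(S(S(S(S(add(Z, SZ))))))
  →7  S^6(Z)

Term B:
  start: add(add(SZ, SSZ), mul(Z, SSZ))
  →1  add(S(add(Z, SSZ)), mul(Z, SSZ))
  →2  S(add(add(Z, SSZ), mul(Z, SSZ)))
  →3  S(add(SSZ, mul(Z, SSZ)))
  →4  S(S(add(SZ, mul(Z, SSZ))))
  →5  S(S(S(add(Z, mul(Z, SSZ)))))
  →6  S(S(S(mul(Z, SSZ))))
  →7  SSSZ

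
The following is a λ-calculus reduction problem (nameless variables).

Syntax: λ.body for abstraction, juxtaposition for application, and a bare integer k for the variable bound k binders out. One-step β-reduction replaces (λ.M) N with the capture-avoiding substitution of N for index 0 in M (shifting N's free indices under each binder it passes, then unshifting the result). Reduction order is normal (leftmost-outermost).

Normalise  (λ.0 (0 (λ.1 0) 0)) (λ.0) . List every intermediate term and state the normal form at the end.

Answer: normal form = λ.0  (in 5 steps)

Working:
  start: (λ.0 (0 (λ.1 0) 0)) (λ.0)
  step 1: (λ.0) ((λ.0) (λ.(λ.0) 0) (λ.0))
  step 2: (λ.0) (λ.(λ.0) 0) (λ.0)
  step 3: (λ.(λ.0) 0) (λ.0)
  step 4: (λ.0) (λ.0)
  step 5: λ.0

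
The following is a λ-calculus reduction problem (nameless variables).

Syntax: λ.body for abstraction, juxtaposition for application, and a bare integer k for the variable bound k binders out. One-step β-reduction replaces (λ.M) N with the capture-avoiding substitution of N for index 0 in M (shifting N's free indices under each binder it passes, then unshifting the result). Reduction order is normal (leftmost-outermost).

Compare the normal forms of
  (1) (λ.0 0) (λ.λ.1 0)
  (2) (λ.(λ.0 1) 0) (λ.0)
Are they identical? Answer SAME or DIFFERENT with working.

Answer: DIFFERENT — A ⇓ λ.λ.1 0, B ⇓ λ.0

Working:
Term A:
  start: (λ.0 0) (λ.λ.1 0)
  [1] (λ.λ.1 0) (λ.λ.1 0)
  [2] λ.(λ.λ.1 0) 0
  [3] λ.λ.1 0

Term B:
  start: (λ.(λ.0 1) 0) (λ.0)
  [1] (λ.0 (λ.0)) (λ.0)
  [2] (λ.0) (λ.0)
  [3] λ.0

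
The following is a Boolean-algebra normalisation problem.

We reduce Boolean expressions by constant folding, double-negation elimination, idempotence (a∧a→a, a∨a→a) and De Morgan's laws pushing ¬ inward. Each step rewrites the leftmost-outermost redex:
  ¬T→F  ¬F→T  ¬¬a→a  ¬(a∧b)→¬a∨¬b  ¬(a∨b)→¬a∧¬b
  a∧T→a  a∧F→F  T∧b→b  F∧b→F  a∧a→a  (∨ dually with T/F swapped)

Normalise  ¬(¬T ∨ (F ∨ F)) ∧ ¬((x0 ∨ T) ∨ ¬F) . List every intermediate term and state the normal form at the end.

  start: ¬(¬T ∨ (F ∨ F)) ∧ ¬((x0 ∨ T) ∨ ¬F)
  step 1: (¬¬T ∧ ¬(F ∨ F)) ∧ ¬((x0 ∨ T) ∨ ¬F)
  step 2: (T ∧ ¬(F ∨ F)) ∧ ¬((x0 ∨ T) ∨ ¬F)
  step 3: ¬(F ∨ F) ∧ ¬((x0 ∨ T) ∨ ¬F)
  step 4: (¬F ∧ ¬F) ∧ ¬((x0 ∨ T) ∨ ¬F)
  step 5: ¬F ∧ ¬((x0 ∨ T) ∨ ¬F)
  step 6: T ∧ ¬((x0 ∨ T) ∨ ¬F)
  step 7: ¬((x0 ∨ T) ∨ ¬F)
  step 8: ¬(x0 ∨ T) ∧ ¬¬F
  step 9: (¬x0 ∧ ¬T) ∧ ¬¬F
  step 10: (¬x0 ∧ F) ∧ ¬¬F
  step 11: F ∧ ¬¬F
  step 12: F

Answer: normal form = F  (in 12 steps)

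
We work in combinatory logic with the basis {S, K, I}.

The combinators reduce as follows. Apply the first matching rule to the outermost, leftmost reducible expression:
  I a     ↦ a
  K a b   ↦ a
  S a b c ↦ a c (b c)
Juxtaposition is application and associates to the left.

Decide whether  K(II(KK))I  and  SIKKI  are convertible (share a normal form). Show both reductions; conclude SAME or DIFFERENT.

Term A:
  start: K(II(KK))I
  [1] II(KK)
  [2] I(KK)
  [3] KK

Term B:
  start: SIKKI
  [1] IK(KK)I
  [2] K(KK)I
  [3] KK

Answer: SAME — A ⇓ KK, B ⇓ KK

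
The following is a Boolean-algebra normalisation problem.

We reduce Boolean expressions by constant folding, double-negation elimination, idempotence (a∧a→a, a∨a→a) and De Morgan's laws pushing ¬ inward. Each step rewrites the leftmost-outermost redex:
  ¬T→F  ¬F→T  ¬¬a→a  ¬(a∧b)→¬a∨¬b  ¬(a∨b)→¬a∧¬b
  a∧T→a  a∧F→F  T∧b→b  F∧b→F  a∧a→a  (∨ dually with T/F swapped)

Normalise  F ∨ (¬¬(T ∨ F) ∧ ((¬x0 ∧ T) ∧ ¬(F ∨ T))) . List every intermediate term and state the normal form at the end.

  start: F ∨ (¬¬(T ∨ F) ∧ ((¬x0 ∧ T) ∧ ¬(F ∨ T)))
  step 1: ¬¬(T ∨ F) ∧ ((¬x0 ∧ T) ∧ ¬(F ∨ T))
  step 2: (T ∨ F) ∧ ((¬x0 ∧ T) ∧ ¬(F ∨ T))
  step 3: T ∧ ((¬x0 ∧ T) ∧ ¬(F ∨ T))
  step 4: (¬x0 ∧ T) ∧ ¬(F ∨ T)
  step 5: ¬x0 ∧ ¬(F ∨ T)
  step 6: ¬x0 ∧ (¬F ∧ ¬T)
  step 7: ¬x0 ∧ (T ∧ ¬T)
  step 8: ¬x0 ∧ ¬T
  step 9: ¬x0 ∧ F
  step 10: F

Answer: normal form = F  (in 10 steps)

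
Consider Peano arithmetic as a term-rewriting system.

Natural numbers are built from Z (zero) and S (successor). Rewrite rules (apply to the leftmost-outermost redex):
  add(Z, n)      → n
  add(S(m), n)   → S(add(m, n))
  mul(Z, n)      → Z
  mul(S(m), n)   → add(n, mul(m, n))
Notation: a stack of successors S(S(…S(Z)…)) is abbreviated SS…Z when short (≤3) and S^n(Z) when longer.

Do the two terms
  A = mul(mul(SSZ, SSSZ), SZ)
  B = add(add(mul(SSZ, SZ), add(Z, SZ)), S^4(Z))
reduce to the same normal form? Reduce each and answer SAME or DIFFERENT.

Term A:
  start: mul(mul(SSZ, SSSZ), SZ)
  →1  mul(add(SSSZ, mul(SZ, SSSZ)), SZ)
  →2  mul(S(add(SSZ, mul(SZ, SSSZ))), SZ)
  →3  add(SZ, mul(add(SSZ, mul(SZ, SSSZ)), SZ))
  →4  S(add(Z, mul(add(SSZ, mul(SZ, SSSZ)), SZ)))
  →5  S(mul(add(SSZ, mul(SZ, SSSZ)), SZ))
  →6  S(mul(S(add(SZ, mul(SZ, SSSZ))), SZ))
  →7  S(add(SZ, mul(add(SZ, mul(SZ, SSSZ)), SZ)))
  →8  S(S(add(Z, mul(add(SZ, mul(SZ, SSSZ)), SZ))))
  →9  S(S(mul(add(SZ, mul(SZ, SSSZ)), SZ)))
  →10  S(S(mul(S(add(Z, mul(SZ, SSSZ))), SZ)))
  →11  S(S(add(SZ, mul(add(Z, mul(SZ, SSSZ)), SZ))))
  →12  S(S(S(add(Z, mul(add(Z, mul(SZ, SSSZ)), SZ)))))
  →13  S(S(S(mul(add(Z, mul(SZ, SSSZ)), SZ))))
  →14  S(S(S(mul(mul(SZ, SSSZ), SZ))))
  →15  S(S(S(mul(add(SSSZ, mul(Z, SSSZ)), SZ))))
  →16  S(S(S(mul(S(add(SSZ, mul(Z, SSSZ))), SZ))))
  →17  S(S(S(add(SZ, mul(add(SSZ, mul(Z, SSSZ)), SZ)))))
  →18  S(S(S(S(add(Z, mul(add(SSZ, mul(Z, SSSZ)), SZ))))))
  →19  S(S(S(S(mul(add(SSZ, mul(Z, SSSZ)), SZ)))))
  →20  S(S(S(S(mul(S(add(SZ, mul(Z, SSSZ))), SZ)))))
  →21  S(S(S(S(add(SZ, mul(add(SZ, mul(Z, SSSZ)), SZ))))))
  →22  S(S(S(S(S(add(Z, mul(add(SZ, mul(Z, SSSZ)), SZ)))))))
  →23  S(S(S(S(S(mul(add(SZ, mul(Z, SSSZ)), SZ))))))
  →24  S(S(S(S(S(mul(S(add(Z, mul(Z, SSSZ))), SZ))))))
  →25  S(S(S(S(S(add(SZ, mul(add(Z, mul(Z, SSSZ)), SZ)))))))
  →26  S(S(S(S(S(S(add(Z, mul(add(Z, mul(Z, SSSZ)), SZ))))))))
  →27  S(S(S(S(S(S(mul(add(Z, mul(Z, SSSZ)), SZ)))))))
  →28  S(S(S(S(S(S(mul(mul(Z, SSSZ), SZ)))))))
  →29  S(S(S(S(S(S(mul(Z, SZ)))))))
  →30  S^6(Z)

Term B:
  start: add(add(mul(SSZ, SZ), add(Z, SZ)), S^4(Z))
  →1  add(add(add(SZ, mul(SZ, SZ)), add(Z, SZ)), S^4(Z))
  →2  add(add(S(add(Z, mul(SZ, SZ))), add(Z, SZ)), S^4(Z))
  →3  add(S(add(add(Z, mul(SZ, SZ)), add(Z, SZ))), S^4(Z))
  →4  S(add(add(add(Z, mul(SZ, SZ)), add(Z, SZ)), S^4(Z)))
  →5  S(add(add(mul(SZ, SZ), add(Z, SZ)), S^4(Z)))
  →6  S(add(add(add(SZ, mul(Z, SZ)), add(Z, SZ)), S^4(Z)))
  →7  S(add(add(S(add(Z, mul(Z, SZ))), add(Z, SZ)), S^4(Z)))
  →8  S(add(S(add(add(Z, mul(Z, SZ)), add(Z, SZ))), S^4(Z)))
  →9  S(S(add(add(add(Z, mul(Z, SZ)), add(Z, SZ)), S^4(Z))))
  →10  S(S(add(add(mul(Z, SZ), add(Z, SZ)), S^4(Z))))
  →11  S(S(add(add(Z, add(Z, SZ)), S^4(Z))))
  →12  S(S(add(add(Z, SZ), S^4(Z))))
  →13  S(S(add(SZ, S^4(Z))))
  →14  S(S(S(add(Z, S^4(Z)))))
  →15  S^7(Z)

Answer: DIFFERENT — A ⇓ S^6(Z), B ⇓ S^7(Z)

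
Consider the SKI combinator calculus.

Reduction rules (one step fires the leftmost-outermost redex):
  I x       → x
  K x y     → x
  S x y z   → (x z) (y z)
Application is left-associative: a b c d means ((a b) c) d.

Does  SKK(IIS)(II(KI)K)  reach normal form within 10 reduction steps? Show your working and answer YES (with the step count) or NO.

Answer: YES — reaches normal form SI in 7 ≤ 10 steps

Derivation:
  start: SKK(IIS)(II(KI)K)
  [1] K(IIS)(K(IIS))(II(KI)K)
  [2] IIS(II(KI)K)
  [3] IS(II(KI)K)
  [4] S(II(KI)K)
  [5] S(I(KI)K)
  [6] S(KIK)
  [7] SI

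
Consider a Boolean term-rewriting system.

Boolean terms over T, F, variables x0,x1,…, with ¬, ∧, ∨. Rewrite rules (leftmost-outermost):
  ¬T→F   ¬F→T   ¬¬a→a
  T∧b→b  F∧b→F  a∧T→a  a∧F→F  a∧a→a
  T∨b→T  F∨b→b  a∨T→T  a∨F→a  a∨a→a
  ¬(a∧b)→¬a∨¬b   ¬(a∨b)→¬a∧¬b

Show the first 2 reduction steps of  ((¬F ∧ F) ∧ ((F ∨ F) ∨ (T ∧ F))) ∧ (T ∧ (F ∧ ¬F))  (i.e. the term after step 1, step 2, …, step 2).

Answer: after 2 steps: F ∧ (T ∧ (F ∧ ¬F))

Derivation:
  start: ((¬F ∧ F) ∧ ((F ∨ F) ∨ (T ∧ F))) ∧ (T ∧ (F ∧ ¬F))
  [1] (F ∧ ((F ∨ F) ∨ (T ∧ F))) ∧ (T ∧ (F ∧ ¬F))
  [2] F ∧ (T ∧ (F ∧ ¬F))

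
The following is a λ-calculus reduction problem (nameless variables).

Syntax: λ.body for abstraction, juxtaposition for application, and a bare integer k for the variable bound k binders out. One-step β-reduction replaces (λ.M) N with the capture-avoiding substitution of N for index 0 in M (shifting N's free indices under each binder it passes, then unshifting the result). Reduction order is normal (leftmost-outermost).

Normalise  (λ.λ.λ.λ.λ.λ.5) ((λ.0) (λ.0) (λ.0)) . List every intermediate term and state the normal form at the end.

  start: (λ.λ.λ.λ.λ.λ.5) ((λ.0) (λ.0) (λ.0))
  →1  λ.λ.λ.λ.λ.(λ.0) (λ.0) (λ.0)
  →2  λ.λ.λ.λ.λ.(λ.0) (λ.0)
  →3  λ.λ.λ.λ.λ.λ.0

Answer: normal form = λ.λ.λ.λ.λ.λ.0  (in 3 steps)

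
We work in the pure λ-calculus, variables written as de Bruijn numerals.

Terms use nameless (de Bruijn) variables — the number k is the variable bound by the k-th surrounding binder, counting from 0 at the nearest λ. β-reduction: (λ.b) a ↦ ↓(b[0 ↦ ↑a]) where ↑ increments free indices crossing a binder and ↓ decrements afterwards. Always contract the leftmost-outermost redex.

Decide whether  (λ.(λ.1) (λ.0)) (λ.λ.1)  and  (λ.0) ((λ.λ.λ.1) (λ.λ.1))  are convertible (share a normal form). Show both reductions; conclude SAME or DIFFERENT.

Term A:
  start: (λ.(λ.1) (λ.0)) (λ.λ.1)
  [1] (λ.λ.λ.1) (λ.0)
  [2] λ.λ.1

Term B:
  start: (λ.0) ((λ.λ.λ.1) (λ.λ.1))
  [1] (λ.λ.λ.1) (λ.λ.1)
  [2] λ.λ.1

Answer: SAME — A ⇓ λ.λ.1, B ⇓ λ.λ.1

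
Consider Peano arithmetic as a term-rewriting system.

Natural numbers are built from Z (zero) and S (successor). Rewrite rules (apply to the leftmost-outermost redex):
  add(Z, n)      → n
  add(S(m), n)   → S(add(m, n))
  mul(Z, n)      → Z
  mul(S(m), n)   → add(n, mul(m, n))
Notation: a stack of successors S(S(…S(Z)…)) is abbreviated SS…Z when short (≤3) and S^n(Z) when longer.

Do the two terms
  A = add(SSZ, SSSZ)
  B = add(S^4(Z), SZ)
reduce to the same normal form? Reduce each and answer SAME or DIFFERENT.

Term A:
  start: add(SSZ, SSSZ)
  [1] S(add(SZ, SSSZ))
  [2] S(S(add(Z, SSSZ)))
  [3] S^5(Z)

Term B:
  start: add(S^4(Z), SZ)
  [1] S(add(SSSZ, SZ))
  [2] S(S(add(SSZ, SZ)))
  [3] S(S(S(add(SZ, SZ))))
  [4] S(S(S(S(add(Z, SZ)))))
  [5] S^5(Z)

Answer: SAME — A ⇓ S^5(Z), B ⇓ S^5(Z)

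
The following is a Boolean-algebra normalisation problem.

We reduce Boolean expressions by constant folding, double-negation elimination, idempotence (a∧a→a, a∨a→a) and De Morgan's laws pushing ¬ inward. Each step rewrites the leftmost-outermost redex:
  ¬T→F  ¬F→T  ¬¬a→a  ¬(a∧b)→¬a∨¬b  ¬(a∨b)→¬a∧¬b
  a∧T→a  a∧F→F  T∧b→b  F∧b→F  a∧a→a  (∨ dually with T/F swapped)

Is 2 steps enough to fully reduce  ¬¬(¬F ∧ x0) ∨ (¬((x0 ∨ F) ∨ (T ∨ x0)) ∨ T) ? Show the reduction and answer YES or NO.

  start: ¬¬(¬F ∧ x0) ∨ (¬((x0 ∨ F) ∨ (T ∨ x0)) ∨ T)
  [1] (¬F ∧ x0) ∨ (¬((x0 ∨ F) ∨ (T ∨ x0)) ∨ T)
  [2] (T ∧ x0) ∨ (¬((x0 ∨ F) ∨ (T ∨ x0)) ∨ T)

Answer: NO — after 2 steps the term is (T ∧ x0) ∨ (¬((x0 ∨ F) ∨ (T ∨ x0)) ∨ T), not yet normal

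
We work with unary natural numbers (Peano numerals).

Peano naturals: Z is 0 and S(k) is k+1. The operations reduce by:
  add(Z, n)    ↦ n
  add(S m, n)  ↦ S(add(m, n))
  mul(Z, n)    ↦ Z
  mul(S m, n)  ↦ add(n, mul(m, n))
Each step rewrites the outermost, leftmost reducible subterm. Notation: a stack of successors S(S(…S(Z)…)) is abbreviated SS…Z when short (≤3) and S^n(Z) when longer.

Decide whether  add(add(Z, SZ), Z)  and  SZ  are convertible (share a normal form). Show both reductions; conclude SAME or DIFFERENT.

Term A:
  start: add(add(Z, SZ), Z)
  step 1: add(SZ, Z)
  step 2: S(add(Z, Z))
  step 3: SZ

Term B:
  start: SZ

Answer: SAME — A ⇓ SZ, B ⇓ SZ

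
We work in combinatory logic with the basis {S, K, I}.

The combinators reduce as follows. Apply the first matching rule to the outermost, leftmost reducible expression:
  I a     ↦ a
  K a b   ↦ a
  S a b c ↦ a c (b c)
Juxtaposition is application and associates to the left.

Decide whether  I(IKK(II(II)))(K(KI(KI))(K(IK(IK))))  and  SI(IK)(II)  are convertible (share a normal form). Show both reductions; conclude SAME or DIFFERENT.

Term A:
  start: I(IKK(II(II)))(K(KI(KI))(K(IK(IK))))
  step 1: IKK(II(II))(K(KI(KI))(K(IK(IK))))
  step 2: KK(II(II))(K(KI(KI))(K(IK(IK))))
  step 3: K(K(KI(KI))(K(IK(IK))))
  step 4: K(KI(KI))
  step 5: KI

Term B:
  start: SI(IK)(II)
  step 1: I(II)(IK(II))
  step 2: II(IK(II))
  step 3: I(IK(II))
  step 4: IK(II)
  step 5: K(II)
  step 6: KI

Answer: SAME — A ⇓ KI, B ⇓ KI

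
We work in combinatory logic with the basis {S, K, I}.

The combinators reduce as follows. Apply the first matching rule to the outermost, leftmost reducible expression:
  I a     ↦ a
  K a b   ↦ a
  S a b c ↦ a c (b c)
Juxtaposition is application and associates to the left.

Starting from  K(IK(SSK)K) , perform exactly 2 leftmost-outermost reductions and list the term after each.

Answer: after 2 steps: K(SSK)

Reduction:
  start: K(IK(SSK)K)
  →1  K(K(SSK)K)
  →2  K(SSK)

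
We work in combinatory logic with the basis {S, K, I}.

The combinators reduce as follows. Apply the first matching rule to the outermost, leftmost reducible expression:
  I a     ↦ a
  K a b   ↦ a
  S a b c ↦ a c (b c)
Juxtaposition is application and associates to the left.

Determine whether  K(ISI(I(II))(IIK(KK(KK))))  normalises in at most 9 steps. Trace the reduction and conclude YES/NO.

  start: K(ISI(I(II))(IIK(KK(KK))))
  →1  K(SI(I(II))(IIK(KK(KK))))
  →2  K(I(IIK(KK(KK)))(I(II)(IIK(KK(KK)))))
  →3  K(IIK(KK(KK))(I(II)(IIK(KK(KK)))))
  →4  K(IK(KK(KK))(I(II)(IIK(KK(KK)))))
  →5  K(K(KK(KK))(I(II)(IIK(KK(KK)))))
  →6  K(KK(KK))
  →7  KK

Answer: YES — reaches normal form KK in 7 ≤ 9 steps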